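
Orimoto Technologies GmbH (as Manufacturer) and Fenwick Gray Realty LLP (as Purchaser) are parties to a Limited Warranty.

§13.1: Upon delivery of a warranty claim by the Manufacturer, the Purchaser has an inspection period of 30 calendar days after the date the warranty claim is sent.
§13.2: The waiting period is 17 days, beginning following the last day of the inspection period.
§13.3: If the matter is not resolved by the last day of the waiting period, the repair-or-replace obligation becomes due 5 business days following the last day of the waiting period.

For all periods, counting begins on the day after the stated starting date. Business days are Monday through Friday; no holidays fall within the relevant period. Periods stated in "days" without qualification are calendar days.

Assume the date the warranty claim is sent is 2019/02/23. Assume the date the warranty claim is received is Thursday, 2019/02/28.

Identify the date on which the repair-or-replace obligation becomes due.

2019/04/18

Adding 30 calendar days to 2019/02/23 gives 2019/03/25, which is the last day of the inspection period.
The last day of the waiting period: 17 calendar days after 2019/03/25 is 2019/04/11.
The date on which the repair-or-replace obligation becomes due: counting 5 business days from Thursday, 2019/04/11 (Apr 12, Apr 15, Apr 16, Apr 17, Apr 18, skipping weekends) reaches Thursday, 2019/04/18.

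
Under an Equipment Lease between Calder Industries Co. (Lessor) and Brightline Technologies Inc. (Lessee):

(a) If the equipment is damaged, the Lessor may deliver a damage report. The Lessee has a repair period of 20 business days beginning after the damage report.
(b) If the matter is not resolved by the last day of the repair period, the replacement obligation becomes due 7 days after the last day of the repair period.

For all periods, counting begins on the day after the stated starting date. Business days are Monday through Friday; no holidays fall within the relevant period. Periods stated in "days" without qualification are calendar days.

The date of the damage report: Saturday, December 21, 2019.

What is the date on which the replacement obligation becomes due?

The last day of the repair period: 20 business days after Saturday, December 21, 2019, skipping weekends — Dec 23, Dec 24, Dec 25, Dec 26, …, Jan 15, Jan 16, Jan 17 — lands on Friday, January 17, 2020.
The date on which the replacement obligation becomes due: January 17, 2020 + 7 days = January 24, 2020.

January 24, 2020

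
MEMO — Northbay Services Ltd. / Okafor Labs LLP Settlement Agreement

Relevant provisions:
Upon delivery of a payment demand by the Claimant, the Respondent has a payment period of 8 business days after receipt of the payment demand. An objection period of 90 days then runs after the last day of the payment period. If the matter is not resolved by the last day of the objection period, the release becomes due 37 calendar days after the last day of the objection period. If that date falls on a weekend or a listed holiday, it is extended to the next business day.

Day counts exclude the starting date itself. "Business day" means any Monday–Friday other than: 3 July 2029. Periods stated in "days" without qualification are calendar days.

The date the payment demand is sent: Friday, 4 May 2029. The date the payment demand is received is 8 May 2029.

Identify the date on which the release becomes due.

24 September 2029

The last day of the payment period: counting 8 business days from Tuesday, 8 May 2029 (May 9, May 10, May 11, May 14, May 15, May 16, May 17, May 18, skipping weekends) reaches Friday, 18 May 2029.
The last day of the objection period: 90 calendar days after 18 May 2029 is 16 August 2029.
The date on which the release becomes due: 37 calendar days after 16 August 2029 is 22 September 2029. That falls on a Saturday, so it rolls to the next business day, Monday, 24 September 2029.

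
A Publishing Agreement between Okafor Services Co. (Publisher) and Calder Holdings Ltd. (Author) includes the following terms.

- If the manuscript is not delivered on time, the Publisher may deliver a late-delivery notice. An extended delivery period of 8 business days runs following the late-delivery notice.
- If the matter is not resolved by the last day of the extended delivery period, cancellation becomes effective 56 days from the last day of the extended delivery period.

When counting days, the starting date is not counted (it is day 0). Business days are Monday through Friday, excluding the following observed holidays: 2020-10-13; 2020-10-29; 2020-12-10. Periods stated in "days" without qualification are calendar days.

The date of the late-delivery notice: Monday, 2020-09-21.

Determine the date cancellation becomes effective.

2020-11-26

The last day of the extended delivery period: counting 8 business days from Monday, 2020-09-21 (Sep 22, Sep 23, Sep 24, Sep 25, Sep 28, Sep 29, Sep 30, Oct 1, skipping weekends) reaches Thursday, 2020-10-01.
Adding 56 calendar days to 2020-10-01 gives 2020-11-26, which is the date cancellation becomes effective.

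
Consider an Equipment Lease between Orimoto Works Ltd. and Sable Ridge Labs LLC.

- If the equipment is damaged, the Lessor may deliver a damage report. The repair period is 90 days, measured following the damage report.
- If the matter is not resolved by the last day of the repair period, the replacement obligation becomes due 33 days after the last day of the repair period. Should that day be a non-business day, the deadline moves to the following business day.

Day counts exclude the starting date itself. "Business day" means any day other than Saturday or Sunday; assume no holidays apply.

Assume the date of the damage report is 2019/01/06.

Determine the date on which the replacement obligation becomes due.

Adding 90 calendar days to 2019/01/06 gives 2019/04/06, which is the last day of the repair period.
The date on which the replacement obligation becomes due: 33 calendar days after 2019/04/06 is 2019/05/09. 2019/05/09 is a Thursday, so no roll-forward applies.

2019/05/09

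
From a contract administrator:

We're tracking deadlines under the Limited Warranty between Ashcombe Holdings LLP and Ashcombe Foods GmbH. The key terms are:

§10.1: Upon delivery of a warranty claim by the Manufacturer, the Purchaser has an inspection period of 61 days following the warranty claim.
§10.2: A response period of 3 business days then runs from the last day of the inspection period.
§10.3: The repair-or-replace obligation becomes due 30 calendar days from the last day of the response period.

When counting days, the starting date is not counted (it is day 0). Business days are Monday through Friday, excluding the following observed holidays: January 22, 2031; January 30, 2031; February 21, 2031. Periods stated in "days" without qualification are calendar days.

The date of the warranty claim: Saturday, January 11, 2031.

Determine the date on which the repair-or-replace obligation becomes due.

Adding 61 calendar days to January 11, 2031 gives March 13, 2031, which is the last day of the inspection period.
From Thursday, March 13, 2031, 3 business days (Mar 14, Mar 17, Mar 18, skipping weekends) brings us to Tuesday, March 18, 2031, which is the last day of the response period.
Adding 30 calendar days to March 18, 2031 gives April 17, 2031, which is the date on which the repair-or-replace obligation becomes due.

April 17, 2031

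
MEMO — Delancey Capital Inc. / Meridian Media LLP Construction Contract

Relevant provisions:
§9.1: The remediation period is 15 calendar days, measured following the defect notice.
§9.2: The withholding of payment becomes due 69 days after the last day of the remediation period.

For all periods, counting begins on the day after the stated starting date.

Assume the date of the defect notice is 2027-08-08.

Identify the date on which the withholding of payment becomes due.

2027-10-31

The last day of the remediation period: 15 calendar days after 2027-08-08 is 2027-08-23.
Adding 69 calendar days to 2027-08-23 gives 2027-10-31, which is the date on which the withholding of payment becomes due.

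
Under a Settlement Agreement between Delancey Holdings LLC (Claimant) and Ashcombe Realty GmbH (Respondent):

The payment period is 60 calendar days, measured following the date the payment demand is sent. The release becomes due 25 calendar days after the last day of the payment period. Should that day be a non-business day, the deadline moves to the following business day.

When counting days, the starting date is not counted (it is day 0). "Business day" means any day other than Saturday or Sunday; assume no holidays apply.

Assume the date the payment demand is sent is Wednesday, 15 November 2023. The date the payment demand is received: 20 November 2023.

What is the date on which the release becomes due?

8 February 2024

The last day of the payment period: 60 calendar days after 15 November 2023 is 14 January 2024.
The date on which the release becomes due: 25 calendar days after 14 January 2024 is 8 February 2024. 8 February 2024 is a Thursday, so no roll-forward applies.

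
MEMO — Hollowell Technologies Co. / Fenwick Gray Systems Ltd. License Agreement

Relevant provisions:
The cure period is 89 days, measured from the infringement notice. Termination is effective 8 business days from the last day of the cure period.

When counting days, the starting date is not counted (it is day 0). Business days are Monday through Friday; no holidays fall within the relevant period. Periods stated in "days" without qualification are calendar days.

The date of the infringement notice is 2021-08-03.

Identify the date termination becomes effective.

Adding 89 calendar days to 2021-08-03 gives 2021-10-31, which is the last day of the cure period.
From Sunday, 2021-10-31, 8 business days (Nov 1, Nov 2, Nov 3, Nov 4, Nov 5, Nov 8, Nov 9, Nov 10, skipping weekends) brings us to Wednesday, 2021-11-10, which is the date termination becomes effective.

2021-11-10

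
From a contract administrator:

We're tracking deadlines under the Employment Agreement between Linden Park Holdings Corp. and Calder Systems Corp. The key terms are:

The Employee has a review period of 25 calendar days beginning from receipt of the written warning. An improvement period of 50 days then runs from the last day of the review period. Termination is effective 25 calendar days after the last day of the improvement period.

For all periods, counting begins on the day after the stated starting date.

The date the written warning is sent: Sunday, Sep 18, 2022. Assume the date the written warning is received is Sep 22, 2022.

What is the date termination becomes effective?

The last day of the review period: 25 calendar days after Sep 22, 2022 is Oct 17, 2022.
The last day of the improvement period: Oct 17, 2022 + 50 days = Dec 6, 2022.
Adding 25 calendar days to Dec 6, 2022 gives Dec 31, 2022, which is the date termination becomes effective.

Dec 31, 2022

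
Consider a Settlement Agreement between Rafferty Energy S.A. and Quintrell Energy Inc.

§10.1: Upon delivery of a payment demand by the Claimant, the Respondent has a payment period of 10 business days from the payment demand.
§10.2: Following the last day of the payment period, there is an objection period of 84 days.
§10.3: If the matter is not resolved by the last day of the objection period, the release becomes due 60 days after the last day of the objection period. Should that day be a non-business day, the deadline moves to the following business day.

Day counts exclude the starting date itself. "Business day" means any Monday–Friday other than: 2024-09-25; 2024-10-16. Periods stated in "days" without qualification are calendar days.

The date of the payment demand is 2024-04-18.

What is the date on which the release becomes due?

The last day of the payment period: 10 business days after Thursday, 2024-04-18, skipping weekends — Apr 19, Apr 22, Apr 23, Apr 24, Apr 25, Apr 26, Apr 29, Apr 30, May 1, May 2 — lands on Thursday, 2024-05-02.
The last day of the objection period: 84 calendar days after 2024-05-02 is 2024-07-25.
Adding 60 calendar days to 2024-07-25 gives 2024-09-23, which is the date on which the release becomes due. 2024-09-23 is a Monday and is not a listed holiday, so no roll-forward applies.

2024-09-23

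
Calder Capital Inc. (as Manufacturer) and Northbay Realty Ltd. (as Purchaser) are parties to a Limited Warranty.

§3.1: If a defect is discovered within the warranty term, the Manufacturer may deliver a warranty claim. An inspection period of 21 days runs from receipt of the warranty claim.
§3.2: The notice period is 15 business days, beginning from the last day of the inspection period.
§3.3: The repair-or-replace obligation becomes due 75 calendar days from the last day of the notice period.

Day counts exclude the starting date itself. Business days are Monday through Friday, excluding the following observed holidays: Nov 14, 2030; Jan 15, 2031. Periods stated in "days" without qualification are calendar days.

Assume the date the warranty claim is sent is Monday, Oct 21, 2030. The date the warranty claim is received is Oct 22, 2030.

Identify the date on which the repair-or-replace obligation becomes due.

The last day of the inspection period: 21 calendar days after Oct 22, 2030 is Nov 12, 2030.
The last day of the notice period: 15 business days after Tuesday, Nov 12, 2030, skipping weekends and the listed holiday on Nov 14 — Nov 13, Nov 15, Nov 18, Nov 19, …, Dec 2, Dec 3, Dec 4 — lands on Wednesday, Dec 4, 2030.
The date on which the repair-or-replace obligation becomes due: Dec 4, 2030 + 75 days = Feb 17, 2031.

Feb 17, 2031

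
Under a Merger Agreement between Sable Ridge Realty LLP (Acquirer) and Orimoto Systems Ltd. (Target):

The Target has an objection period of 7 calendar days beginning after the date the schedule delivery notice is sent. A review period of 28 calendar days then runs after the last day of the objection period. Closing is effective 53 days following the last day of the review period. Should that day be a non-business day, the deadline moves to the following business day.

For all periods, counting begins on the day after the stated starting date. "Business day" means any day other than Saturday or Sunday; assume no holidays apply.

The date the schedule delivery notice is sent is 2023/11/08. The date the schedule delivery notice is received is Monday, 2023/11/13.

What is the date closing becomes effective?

2024/02/05

Adding 7 calendar days to 2023/11/08 gives 2023/11/15, which is the last day of the objection period.
The last day of the review period: 28 calendar days after 2023/11/15 is 2023/12/13.
The date closing becomes effective: 53 calendar days after 2023/12/13 is 2024/02/04. That falls on a Sunday, so it rolls to the next business day, Monday, 2024/02/05.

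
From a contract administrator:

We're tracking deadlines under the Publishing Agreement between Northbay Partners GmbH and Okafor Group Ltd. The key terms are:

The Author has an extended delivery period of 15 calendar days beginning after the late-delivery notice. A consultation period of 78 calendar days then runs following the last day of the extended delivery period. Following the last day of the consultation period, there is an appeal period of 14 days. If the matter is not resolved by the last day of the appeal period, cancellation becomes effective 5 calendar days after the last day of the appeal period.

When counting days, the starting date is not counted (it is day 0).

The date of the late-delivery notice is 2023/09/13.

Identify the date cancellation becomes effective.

Adding 15 calendar days to 2023/09/13 gives 2023/09/28, which is the last day of the extended delivery period.
Adding 78 calendar days to 2023/09/28 gives 2023/12/15, which is the last day of the consultation period.
Adding 14 calendar days to 2023/12/15 gives 2023/12/29, which is the last day of the appeal period.
Adding 5 calendar days to 2023/12/29 gives 2024/01/03, which is the date cancellation becomes effective.

2024/01/03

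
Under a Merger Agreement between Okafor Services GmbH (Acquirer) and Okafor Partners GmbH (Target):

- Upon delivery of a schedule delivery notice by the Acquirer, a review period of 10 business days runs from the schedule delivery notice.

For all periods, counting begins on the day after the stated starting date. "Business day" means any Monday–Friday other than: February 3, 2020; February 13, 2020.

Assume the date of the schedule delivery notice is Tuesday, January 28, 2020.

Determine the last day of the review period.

The last day of the review period: 10 business days after Tuesday, January 28, 2020, skipping weekends and the listed holiday on Feb 3 — Jan 29, Jan 30, Jan 31, Feb 4, Feb 5, Feb 6, Feb 7, Feb 10, Feb 11, Feb 12 — lands on Wednesday, February 12, 2020.

February 12, 2020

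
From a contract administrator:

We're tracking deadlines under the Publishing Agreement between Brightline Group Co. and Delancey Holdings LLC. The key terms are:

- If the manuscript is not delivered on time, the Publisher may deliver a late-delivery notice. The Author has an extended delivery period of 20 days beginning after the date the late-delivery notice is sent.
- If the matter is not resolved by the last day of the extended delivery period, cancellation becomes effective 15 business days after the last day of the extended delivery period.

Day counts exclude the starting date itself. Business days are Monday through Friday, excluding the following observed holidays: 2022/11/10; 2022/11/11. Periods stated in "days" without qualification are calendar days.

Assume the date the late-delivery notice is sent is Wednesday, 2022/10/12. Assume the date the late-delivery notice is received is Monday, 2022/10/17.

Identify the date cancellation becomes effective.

The last day of the extended delivery period: 20 calendar days after 2022/10/12 is 2022/11/01.
The date cancellation becomes effective: counting 15 business days from Tuesday, 2022/11/01 (Nov 2, Nov 3, Nov 4, Nov 7, …, Nov 22, Nov 23, Nov 24, skipping weekends and the listed holidays on Nov 10, Nov 11) reaches Thursday, 2022/11/24.

2022/11/24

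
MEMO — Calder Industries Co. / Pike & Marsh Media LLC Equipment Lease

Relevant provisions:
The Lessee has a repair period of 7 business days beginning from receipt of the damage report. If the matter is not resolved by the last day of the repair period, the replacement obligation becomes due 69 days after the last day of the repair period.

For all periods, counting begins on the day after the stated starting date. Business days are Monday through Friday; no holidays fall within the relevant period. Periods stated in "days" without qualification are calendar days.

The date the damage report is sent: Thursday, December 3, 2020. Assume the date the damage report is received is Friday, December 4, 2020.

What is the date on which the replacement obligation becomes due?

February 22, 2021

From Friday, December 4, 2020, 7 business days (Dec 7, Dec 8, Dec 9, Dec 10, Dec 11, Dec 14, Dec 15, skipping weekends) brings us to Tuesday, December 15, 2020, which is the last day of the repair period.
The date on which the replacement obligation becomes due: December 15, 2020 + 69 days = February 22, 2021.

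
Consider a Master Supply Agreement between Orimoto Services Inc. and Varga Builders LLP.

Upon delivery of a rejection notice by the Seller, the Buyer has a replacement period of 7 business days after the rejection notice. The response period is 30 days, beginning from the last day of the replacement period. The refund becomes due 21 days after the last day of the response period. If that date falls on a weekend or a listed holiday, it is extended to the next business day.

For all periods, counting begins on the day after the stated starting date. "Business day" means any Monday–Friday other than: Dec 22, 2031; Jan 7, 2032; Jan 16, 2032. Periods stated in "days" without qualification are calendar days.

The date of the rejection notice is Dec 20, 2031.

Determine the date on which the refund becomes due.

The last day of the replacement period: 7 business days after Saturday, Dec 20, 2031, skipping weekends and the listed holiday on Dec 22 — Dec 23, Dec 24, Dec 25, Dec 26, Dec 29, Dec 30, Dec 31 — lands on Wednesday, Dec 31, 2031.
The last day of the response period: Dec 31, 2031 + 30 days = Jan 30, 2032.
Adding 21 calendar days to Jan 30, 2032 gives Feb 20, 2032, which is the date on which the refund becomes due. Feb 20, 2032 is a Friday and is not a listed holiday, so no roll-forward applies.

Feb 20, 2032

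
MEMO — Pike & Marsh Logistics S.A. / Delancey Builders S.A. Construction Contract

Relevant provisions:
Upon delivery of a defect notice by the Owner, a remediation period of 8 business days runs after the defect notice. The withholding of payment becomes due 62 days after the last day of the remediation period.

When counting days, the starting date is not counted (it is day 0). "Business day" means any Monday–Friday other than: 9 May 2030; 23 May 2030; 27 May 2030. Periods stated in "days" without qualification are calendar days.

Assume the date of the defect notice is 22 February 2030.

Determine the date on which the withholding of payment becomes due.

7 May 2030

The last day of the remediation period: counting 8 business days from Friday, 22 February 2030 (Feb 25, Feb 26, Feb 27, Feb 28, Mar 1, Mar 4, Mar 5, Mar 6, skipping weekends) reaches Wednesday, 6 March 2030.
The date on which the withholding of payment becomes due: 62 calendar days after 6 March 2030 is 7 May 2030.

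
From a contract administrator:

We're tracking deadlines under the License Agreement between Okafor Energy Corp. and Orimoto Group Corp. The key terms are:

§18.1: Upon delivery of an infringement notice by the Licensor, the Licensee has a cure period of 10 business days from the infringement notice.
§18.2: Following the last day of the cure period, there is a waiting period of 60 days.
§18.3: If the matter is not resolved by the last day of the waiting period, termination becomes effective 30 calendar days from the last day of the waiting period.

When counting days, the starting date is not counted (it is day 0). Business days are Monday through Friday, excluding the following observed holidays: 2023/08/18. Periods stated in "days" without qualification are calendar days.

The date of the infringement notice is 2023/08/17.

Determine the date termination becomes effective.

2023/11/30

The last day of the cure period: counting 10 business days from Thursday, 2023/08/17 (Aug 21, Aug 22, Aug 23, Aug 24, Aug 25, Aug 28, Aug 29, Aug 30, Aug 31, Sep 1, skipping weekends and the listed holiday on Aug 18) reaches Friday, 2023/09/01.
Adding 60 calendar days to 2023/09/01 gives 2023/10/31, which is the last day of the waiting period.
The date termination becomes effective: 2023/10/31 + 30 days = 2023/11/30.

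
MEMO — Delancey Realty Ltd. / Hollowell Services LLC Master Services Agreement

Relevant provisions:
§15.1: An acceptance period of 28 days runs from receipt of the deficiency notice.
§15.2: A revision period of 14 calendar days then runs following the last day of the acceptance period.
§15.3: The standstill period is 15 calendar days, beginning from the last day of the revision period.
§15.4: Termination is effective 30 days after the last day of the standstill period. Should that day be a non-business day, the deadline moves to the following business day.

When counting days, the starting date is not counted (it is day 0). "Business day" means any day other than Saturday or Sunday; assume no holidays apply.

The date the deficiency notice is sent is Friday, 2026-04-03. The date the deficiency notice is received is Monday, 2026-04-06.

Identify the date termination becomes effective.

The last day of the acceptance period: 28 calendar days after 2026-04-06 is 2026-05-04.
The last day of the revision period: 2026-05-04 + 14 days = 2026-05-18.
The last day of the standstill period: 15 calendar days after 2026-05-18 is 2026-06-02.
The date termination becomes effective: 30 calendar days after 2026-06-02 is 2026-07-02. 2026-07-02 is a Thursday, so no roll-forward applies.

2026-07-02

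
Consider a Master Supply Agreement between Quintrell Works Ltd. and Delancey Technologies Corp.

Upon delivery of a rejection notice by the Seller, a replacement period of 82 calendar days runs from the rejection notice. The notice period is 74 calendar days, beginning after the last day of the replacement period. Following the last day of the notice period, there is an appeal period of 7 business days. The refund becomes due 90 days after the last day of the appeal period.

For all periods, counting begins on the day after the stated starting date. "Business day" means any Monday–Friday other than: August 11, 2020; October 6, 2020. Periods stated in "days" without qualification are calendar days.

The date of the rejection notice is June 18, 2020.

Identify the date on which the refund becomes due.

March 1, 2021

The last day of the replacement period: June 18, 2020 + 82 days = September 8, 2020.
Adding 74 calendar days to September 8, 2020 gives November 21, 2020, which is the last day of the notice period.
The last day of the appeal period: 7 business days after Saturday, November 21, 2020, skipping weekends — Nov 23, Nov 24, Nov 25, Nov 26, Nov 27, Nov 30, Dec 1 — lands on Tuesday, December 1, 2020.
The date on which the refund becomes due: December 1, 2020 + 90 days = March 1, 2021.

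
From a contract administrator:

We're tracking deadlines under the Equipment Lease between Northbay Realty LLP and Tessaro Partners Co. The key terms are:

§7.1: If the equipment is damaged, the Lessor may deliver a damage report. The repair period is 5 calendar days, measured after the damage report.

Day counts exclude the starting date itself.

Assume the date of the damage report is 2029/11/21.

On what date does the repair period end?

The last day of the repair period: 2029/11/21 + 5 days = 2029/11/26.

2029/11/26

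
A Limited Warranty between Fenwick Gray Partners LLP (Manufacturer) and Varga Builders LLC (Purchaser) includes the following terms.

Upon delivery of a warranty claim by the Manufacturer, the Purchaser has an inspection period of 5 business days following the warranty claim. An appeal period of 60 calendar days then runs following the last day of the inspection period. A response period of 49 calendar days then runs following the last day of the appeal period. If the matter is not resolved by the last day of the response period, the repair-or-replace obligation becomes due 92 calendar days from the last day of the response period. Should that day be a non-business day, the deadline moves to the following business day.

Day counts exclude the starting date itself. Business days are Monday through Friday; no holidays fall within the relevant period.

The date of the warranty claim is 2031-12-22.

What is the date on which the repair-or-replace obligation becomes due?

From Monday, 2031-12-22, 5 business days (Dec 23, Dec 24, Dec 25, Dec 26, Dec 29, skipping weekends) brings us to Monday, 2031-12-29, which is the last day of the inspection period.
The last day of the appeal period: 2031-12-29 + 60 days = 2032-02-27.
The last day of the response period: 49 calendar days after 2032-02-27 is 2032-04-16.
Adding 92 calendar days to 2032-04-16 gives 2032-07-17, which is the date on which the repair-or-replace obligation becomes due. That falls on a Saturday, so it rolls to the next business day, Monday, 2032-07-19.

2032-07-19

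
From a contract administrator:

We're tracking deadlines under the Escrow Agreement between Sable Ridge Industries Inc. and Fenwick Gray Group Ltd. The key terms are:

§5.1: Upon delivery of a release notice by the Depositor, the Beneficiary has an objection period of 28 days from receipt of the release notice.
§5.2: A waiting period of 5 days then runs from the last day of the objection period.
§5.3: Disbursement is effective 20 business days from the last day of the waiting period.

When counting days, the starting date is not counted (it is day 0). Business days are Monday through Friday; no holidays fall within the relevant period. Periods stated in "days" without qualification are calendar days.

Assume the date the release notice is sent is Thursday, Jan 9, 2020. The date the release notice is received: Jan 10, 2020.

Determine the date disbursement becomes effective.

Mar 11, 2020

The last day of the objection period: Jan 10, 2020 + 28 days = Feb 7, 2020.
The last day of the waiting period: 5 calendar days after Feb 7, 2020 is Feb 12, 2020.
The date disbursement becomes effective: counting 20 business days from Wednesday, Feb 12, 2020 (Feb 13, Feb 14, Feb 17, Feb 18, …, Mar 9, Mar 10, Mar 11, skipping weekends) reaches Wednesday, Mar 11, 2020.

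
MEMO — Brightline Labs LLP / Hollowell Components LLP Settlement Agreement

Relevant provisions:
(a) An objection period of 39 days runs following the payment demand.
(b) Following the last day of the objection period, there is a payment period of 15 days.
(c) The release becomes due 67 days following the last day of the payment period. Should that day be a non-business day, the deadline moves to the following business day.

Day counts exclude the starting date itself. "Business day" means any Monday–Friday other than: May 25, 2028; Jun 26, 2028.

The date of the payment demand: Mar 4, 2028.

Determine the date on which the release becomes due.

Jul 3, 2028

The last day of the objection period: 39 calendar days after Mar 4, 2028 is Apr 12, 2028.
The last day of the payment period: 15 calendar days after Apr 12, 2028 is Apr 27, 2028.
The date on which the release becomes due: 67 calendar days after Apr 27, 2028 is Jul 3, 2028. Jul 3, 2028 is a Monday and is not a listed holiday, so no roll-forward applies.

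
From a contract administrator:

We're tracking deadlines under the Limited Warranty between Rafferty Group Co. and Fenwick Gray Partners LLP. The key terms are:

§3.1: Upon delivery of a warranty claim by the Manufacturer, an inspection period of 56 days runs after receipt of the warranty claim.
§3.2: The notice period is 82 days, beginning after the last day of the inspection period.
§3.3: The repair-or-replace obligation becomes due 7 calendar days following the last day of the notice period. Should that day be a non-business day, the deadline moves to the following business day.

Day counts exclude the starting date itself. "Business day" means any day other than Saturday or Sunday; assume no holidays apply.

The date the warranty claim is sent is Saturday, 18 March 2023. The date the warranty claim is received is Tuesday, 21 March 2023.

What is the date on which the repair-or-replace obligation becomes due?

14 August 2023

The last day of the inspection period: 56 calendar days after 21 March 2023 is 16 May 2023.
The last day of the notice period: 16 May 2023 + 82 days = 6 August 2023.
The date on which the repair-or-replace obligation becomes due: 7 calendar days after 6 August 2023 is 13 August 2023. That falls on a Sunday, so it rolls to the next business day, Monday, 14 August 2023.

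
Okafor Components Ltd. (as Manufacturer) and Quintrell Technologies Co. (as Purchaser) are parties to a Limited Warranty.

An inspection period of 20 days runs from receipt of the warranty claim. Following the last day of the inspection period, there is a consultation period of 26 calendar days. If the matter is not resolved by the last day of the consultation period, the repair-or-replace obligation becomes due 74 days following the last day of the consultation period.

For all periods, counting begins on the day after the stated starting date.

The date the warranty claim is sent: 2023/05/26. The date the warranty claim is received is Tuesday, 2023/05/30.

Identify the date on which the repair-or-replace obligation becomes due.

The last day of the inspection period: 20 calendar days after 2023/05/30 is 2023/06/19.
The last day of the consultation period: 26 calendar days after 2023/06/19 is 2023/07/15.
The date on which the repair-or-replace obligation becomes due: 74 calendar days after 2023/07/15 is 2023/09/27.

2023/09/27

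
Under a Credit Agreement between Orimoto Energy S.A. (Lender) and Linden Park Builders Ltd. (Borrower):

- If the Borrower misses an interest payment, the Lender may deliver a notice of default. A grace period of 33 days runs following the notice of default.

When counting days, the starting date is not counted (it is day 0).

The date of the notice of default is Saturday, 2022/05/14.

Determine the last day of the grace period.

The last day of the grace period: 33 calendar days after 2022/05/14 is 2022/06/16.

2022/06/16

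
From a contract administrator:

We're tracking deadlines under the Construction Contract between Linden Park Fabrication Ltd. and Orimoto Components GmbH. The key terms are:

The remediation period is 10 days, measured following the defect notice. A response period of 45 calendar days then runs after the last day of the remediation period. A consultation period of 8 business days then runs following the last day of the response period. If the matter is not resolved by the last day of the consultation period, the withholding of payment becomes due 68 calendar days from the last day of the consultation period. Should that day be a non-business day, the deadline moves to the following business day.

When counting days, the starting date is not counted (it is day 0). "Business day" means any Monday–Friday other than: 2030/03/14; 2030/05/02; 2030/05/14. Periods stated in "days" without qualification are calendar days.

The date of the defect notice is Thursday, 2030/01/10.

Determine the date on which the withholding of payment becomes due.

2030/05/27

Adding 10 calendar days to 2030/01/10 gives 2030/01/20, which is the last day of the remediation period.
The last day of the response period: 2030/01/20 + 45 days = 2030/03/06.
The last day of the consultation period: counting 8 business days from Wednesday, 2030/03/06 (Mar 7, Mar 8, Mar 11, Mar 12, Mar 13, Mar 15, Mar 18, Mar 19, skipping weekends and the listed holiday on Mar 14) reaches Tuesday, 2030/03/19.
Adding 68 calendar days to 2030/03/19 gives 2030/05/26, which is the date on which the withholding of payment becomes due. That falls on a Sunday, so it rolls to the next business day, Monday, 2030/05/27.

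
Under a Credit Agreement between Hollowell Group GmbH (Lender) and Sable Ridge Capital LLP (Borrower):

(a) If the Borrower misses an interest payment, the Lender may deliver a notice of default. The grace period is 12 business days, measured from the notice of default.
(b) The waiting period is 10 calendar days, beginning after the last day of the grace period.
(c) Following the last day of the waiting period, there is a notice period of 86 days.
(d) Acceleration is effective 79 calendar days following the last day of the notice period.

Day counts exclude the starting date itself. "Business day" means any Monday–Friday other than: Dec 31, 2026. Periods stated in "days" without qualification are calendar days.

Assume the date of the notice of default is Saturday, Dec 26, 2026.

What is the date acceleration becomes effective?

The last day of the grace period: 12 business days after Saturday, Dec 26, 2026, skipping weekends and the listed holiday on Dec 31 — Dec 28, Dec 29, Dec 30, Jan 1, …, Jan 11, Jan 12, Jan 13 — lands on Wednesday, Jan 13, 2027.
Adding 10 calendar days to Jan 13, 2027 gives Jan 23, 2027, which is the last day of the waiting period.
The last day of the notice period: Jan 23, 2027 + 86 days = Apr 19, 2027.
The date acceleration becomes effective: 79 calendar days after Apr 19, 2027 is Jul 7, 2027.

Jul 7, 2027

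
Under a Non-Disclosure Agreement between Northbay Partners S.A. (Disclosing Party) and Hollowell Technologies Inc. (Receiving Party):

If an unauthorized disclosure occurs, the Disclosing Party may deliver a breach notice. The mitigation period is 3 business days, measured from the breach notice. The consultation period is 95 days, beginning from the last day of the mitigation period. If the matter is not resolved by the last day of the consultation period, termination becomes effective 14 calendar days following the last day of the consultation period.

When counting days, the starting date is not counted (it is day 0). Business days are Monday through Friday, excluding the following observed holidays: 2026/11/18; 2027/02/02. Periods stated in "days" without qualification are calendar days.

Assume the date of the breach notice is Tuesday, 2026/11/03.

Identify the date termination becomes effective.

2027/02/23

From Tuesday, 2026/11/03, 3 business days (Nov 4, Nov 5, Nov 6, skipping weekends) brings us to Friday, 2026/11/06, which is the last day of the mitigation period.
The last day of the consultation period: 95 calendar days after 2026/11/06 is 2027/02/09.
The date termination becomes effective: 14 calendar days after 2027/02/09 is 2027/02/23.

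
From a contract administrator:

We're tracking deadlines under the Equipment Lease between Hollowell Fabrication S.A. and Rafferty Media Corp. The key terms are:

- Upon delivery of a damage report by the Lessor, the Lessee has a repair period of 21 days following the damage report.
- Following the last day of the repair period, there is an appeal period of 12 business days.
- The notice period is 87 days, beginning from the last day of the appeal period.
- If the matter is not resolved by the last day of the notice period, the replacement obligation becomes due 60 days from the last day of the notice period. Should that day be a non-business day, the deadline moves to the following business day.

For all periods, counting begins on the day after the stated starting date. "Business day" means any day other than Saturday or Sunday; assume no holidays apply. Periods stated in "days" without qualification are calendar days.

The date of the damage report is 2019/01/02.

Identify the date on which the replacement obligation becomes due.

The last day of the repair period: 21 calendar days after 2019/01/02 is 2019/01/23.
From Wednesday, 2019/01/23, 12 business days (Jan 24, Jan 25, Jan 28, Jan 29, …, Feb 6, Feb 7, Feb 8, skipping weekends) brings us to Friday, 2019/02/08, which is the last day of the appeal period.
The last day of the notice period: 87 calendar days after 2019/02/08 is 2019/05/06.
The date on which the replacement obligation becomes due: 60 calendar days after 2019/05/06 is 2019/07/05. 2019/07/05 is a Friday, so no roll-forward applies.

2019/07/05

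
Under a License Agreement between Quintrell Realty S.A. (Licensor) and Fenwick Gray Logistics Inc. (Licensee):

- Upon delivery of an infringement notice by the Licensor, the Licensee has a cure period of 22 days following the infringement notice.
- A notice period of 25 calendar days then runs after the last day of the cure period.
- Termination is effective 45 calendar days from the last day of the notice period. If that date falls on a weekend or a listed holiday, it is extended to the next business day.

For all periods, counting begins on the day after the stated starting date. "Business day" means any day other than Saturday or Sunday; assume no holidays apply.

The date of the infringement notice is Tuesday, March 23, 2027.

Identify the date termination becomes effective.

June 23, 2027

The last day of the cure period: March 23, 2027 + 22 days = April 14, 2027.
The last day of the notice period: 25 calendar days after April 14, 2027 is May 9, 2027.
The date termination becomes effective: 45 calendar days after May 9, 2027 is June 23, 2027. June 23, 2027 is a Wednesday, so no roll-forward applies.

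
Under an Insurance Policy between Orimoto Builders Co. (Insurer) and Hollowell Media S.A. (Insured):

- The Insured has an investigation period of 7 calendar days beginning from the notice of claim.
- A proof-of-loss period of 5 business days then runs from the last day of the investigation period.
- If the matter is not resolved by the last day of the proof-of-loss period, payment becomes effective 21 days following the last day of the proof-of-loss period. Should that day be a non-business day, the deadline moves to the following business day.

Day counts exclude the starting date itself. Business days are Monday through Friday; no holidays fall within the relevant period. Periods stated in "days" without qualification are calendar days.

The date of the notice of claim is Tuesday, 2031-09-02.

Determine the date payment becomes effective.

2031-10-07

The last day of the investigation period: 7 calendar days after 2031-09-02 is 2031-09-09.
From Tuesday, 2031-09-09, 5 business days (Sep 10, Sep 11, Sep 12, Sep 15, Sep 16, skipping weekends) brings us to Tuesday, 2031-09-16, which is the last day of the proof-of-loss period.
Adding 21 calendar days to 2031-09-16 gives 2031-10-07, which is the date payment becomes effective. 2031-10-07 is a Tuesday, so no roll-forward applies.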